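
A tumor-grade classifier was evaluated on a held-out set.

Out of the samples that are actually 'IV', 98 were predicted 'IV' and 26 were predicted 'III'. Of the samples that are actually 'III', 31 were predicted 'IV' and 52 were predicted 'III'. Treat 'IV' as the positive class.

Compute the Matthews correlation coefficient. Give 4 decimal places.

MCC = (TP·TN − FP·FN) / √((TP+FP)(TP+FN)(TN+FP)(TN+FN))
Numerator = 98·52 − 31·26 = 4290
Denominator = √(129·124·83·78) = √103558104 = 10176.3502
MCC = 4290 / 10176.3502 = 0.4216

0.4216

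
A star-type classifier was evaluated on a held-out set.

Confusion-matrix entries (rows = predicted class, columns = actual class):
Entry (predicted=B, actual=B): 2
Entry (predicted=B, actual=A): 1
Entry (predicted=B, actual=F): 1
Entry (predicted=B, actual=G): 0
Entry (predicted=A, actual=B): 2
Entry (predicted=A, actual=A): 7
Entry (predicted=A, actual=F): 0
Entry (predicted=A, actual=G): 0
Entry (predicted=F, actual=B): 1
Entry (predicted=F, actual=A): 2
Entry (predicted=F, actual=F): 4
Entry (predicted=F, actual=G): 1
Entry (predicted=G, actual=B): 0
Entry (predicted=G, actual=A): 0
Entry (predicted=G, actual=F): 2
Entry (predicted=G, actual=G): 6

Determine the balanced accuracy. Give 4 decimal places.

0.6321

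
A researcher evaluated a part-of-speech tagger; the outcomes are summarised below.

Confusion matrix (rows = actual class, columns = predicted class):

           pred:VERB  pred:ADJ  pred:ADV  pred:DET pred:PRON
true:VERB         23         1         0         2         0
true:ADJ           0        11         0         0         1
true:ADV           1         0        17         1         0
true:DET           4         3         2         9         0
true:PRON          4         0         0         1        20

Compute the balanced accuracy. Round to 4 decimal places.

0.7992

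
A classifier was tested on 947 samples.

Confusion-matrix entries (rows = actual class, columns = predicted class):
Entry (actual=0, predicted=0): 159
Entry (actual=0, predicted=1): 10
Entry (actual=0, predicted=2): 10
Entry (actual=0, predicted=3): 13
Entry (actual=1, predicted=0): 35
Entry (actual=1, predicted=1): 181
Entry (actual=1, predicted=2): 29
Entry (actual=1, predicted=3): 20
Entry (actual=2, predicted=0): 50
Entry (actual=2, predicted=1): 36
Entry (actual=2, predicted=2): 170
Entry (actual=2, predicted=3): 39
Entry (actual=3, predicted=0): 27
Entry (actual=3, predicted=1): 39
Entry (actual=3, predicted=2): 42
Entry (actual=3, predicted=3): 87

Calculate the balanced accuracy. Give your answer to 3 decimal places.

0.633

Balanced accuracy = mean of per-class recall.
  0: recall = 159/192 = 0.8281
  1: recall = 181/265 = 0.6830
  2: recall = 170/295 = 0.5763
  3: recall = 87/195 = 0.4462
Mean = (0.8281 + 0.6830 + 0.5763 + 0.4462) / 4 = 0.633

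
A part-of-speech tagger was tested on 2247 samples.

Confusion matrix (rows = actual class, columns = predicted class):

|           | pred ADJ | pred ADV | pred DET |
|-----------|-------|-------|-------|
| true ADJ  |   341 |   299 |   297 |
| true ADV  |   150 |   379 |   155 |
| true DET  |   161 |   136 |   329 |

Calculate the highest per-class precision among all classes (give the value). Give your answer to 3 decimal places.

Per-class precision (TP/(TP+FP)):
  ADJ: TP=341, FP=150+161=311 → 341/652 = 0.5230
  ADV: TP=379, FP=299+136=435 → 379/814 = 0.4656
  DET: TP=329, FP=297+155=452 → 329/781 = 0.4213
Highest is class 'ADJ' with precision = 0.523.

0.523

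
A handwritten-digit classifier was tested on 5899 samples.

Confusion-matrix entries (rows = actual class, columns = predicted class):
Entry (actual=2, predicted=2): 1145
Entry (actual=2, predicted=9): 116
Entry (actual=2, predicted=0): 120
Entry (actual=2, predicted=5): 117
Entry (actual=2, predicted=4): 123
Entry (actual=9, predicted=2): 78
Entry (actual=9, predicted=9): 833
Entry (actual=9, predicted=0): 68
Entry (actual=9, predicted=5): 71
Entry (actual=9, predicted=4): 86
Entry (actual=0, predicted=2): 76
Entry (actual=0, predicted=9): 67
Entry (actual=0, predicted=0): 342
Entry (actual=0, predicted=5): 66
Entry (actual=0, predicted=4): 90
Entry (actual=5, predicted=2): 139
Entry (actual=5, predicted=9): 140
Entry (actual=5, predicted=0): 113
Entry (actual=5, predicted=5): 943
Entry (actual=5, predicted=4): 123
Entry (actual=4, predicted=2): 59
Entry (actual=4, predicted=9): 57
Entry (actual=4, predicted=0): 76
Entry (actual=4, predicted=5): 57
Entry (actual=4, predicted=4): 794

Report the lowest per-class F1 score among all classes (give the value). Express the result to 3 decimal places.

0.503

Per-class F1 score (2·TP/(2·TP+FP+FN)):
  2: TP=1145, FP=78+76+139+59=352, FN=116+120+117+123=476 → 2290/3118 = 0.7344
  9: TP=833, FP=116+67+140+57=380, FN=78+68+71+86=303 → 1666/2349 = 0.7092
  0: TP=342, FP=120+68+113+76=377, FN=76+67+66+90=299 → 684/1360 = 0.5029
  5: TP=943, FP=117+71+66+57=311, FN=139+140+113+123=515 → 1886/2712 = 0.6954
  4: TP=794, FP=123+86+90+123=422, FN=59+57+76+57=249 → 1588/2259 = 0.7030
Lowest is class '0' with F1 score = 0.503.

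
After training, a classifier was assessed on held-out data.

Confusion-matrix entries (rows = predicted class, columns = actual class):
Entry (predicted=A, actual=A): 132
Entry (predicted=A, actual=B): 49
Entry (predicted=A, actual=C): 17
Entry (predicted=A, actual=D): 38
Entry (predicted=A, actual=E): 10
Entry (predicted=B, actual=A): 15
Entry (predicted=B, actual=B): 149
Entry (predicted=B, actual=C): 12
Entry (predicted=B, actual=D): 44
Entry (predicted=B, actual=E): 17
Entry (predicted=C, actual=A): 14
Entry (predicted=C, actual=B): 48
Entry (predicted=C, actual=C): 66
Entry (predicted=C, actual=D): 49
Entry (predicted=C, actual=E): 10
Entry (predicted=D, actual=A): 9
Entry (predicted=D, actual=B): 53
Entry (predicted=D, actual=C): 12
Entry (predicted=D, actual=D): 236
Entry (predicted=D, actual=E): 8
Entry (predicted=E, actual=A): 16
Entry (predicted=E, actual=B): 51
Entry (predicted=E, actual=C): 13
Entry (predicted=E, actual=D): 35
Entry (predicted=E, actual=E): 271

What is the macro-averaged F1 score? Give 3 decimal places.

0.595

Per-class F1 score (2·TP/(2·TP+FP+FN)):
  A: TP=132, FP=49+17+38+10=114, FN=15+14+9+16=54 → 264/432 = 0.6111
  B: TP=149, FP=15+12+44+17=88, FN=49+48+53+51=201 → 298/587 = 0.5077
  C: TP=66, FP=14+48+49+10=121, FN=17+12+12+13=54 → 132/307 = 0.4300
  D: TP=236, FP=9+53+12+8=82, FN=38+44+49+35=166 → 472/720 = 0.6556
  E: TP=271, FP=16+51+13+35=115, FN=10+17+10+8=45 → 542/702 = 0.7721
Macro-F1 score = mean = (0.6111 + 0.5077 + 0.4300 + 0.6556 + 0.7721) / 5 = 0.595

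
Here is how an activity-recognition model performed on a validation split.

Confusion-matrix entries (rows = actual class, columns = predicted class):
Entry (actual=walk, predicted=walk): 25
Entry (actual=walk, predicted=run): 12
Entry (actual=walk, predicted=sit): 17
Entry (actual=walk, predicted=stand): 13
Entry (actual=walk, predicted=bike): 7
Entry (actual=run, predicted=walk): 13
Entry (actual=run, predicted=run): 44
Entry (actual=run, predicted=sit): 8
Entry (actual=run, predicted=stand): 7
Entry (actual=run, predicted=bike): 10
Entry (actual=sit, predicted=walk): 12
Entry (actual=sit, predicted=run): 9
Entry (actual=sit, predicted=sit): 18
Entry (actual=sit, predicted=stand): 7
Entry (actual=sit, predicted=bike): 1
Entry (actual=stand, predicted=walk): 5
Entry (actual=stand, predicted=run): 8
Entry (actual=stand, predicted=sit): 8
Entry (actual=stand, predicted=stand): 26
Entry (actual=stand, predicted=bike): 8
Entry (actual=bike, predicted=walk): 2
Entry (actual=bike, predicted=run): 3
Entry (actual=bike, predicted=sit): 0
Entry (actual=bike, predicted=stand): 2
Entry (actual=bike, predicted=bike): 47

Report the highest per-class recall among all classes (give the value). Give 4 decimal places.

0.8704

Per-class recall (TP/(TP+FN)):
  walk: TP=25, FN=12+17+13+7=49 → 25/74 = 0.33784
  run: TP=44, FN=13+8+7+10=38 → 44/82 = 0.53659
  sit: TP=18, FN=12+9+7+1=29 → 18/47 = 0.38298
  stand: TP=26, FN=5+8+8+8=29 → 26/55 = 0.47273
  bike: TP=47, FN=2+3+0+2=7 → 47/54 = 0.87037
Highest is class 'bike' with recall = 0.8704.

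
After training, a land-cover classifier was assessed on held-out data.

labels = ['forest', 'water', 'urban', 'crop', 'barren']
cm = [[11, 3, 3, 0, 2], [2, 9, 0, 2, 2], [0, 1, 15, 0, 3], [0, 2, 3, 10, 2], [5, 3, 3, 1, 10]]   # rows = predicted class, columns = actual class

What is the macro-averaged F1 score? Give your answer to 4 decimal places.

0.5984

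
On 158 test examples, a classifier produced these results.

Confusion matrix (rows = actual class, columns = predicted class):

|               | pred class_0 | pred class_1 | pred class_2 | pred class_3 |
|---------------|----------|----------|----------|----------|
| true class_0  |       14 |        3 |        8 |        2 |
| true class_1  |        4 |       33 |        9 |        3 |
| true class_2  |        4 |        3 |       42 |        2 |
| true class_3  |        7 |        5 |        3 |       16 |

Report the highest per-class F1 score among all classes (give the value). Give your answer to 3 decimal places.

Per-class F1 score (2·TP/(2·TP+FP+FN)):
  class_0: TP=14, FP=4+4+7=15, FN=3+8+2=13 → 28/56 = 0.5000
  class_1: TP=33, FP=3+3+5=11, FN=4+9+3=16 → 66/93 = 0.7097
  class_2: TP=42, FP=8+9+3=20, FN=4+3+2=9 → 84/113 = 0.7434
  class_3: TP=16, FP=2+3+2=7, FN=7+5+3=15 → 32/54 = 0.5926
Highest is class 'class_2' with F1 score = 0.743.

0.743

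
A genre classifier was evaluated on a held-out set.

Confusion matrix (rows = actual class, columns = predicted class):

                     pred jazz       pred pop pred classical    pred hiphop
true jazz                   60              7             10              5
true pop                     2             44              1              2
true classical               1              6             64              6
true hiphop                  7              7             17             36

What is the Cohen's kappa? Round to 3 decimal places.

0.654

Observed agreement pₒ = trace/N = 204/275 = 0.7418
Expected agreement pₑ = Σ (rowᵢ·colᵢ)/N² = (82·70 + 49·64 + 77·92 + 67·49)/275² = 0.2545
κ = (pₒ − pₑ)/(1 − pₑ) = (0.7418 − 0.2545)/(1 − 0.2545) = 0.654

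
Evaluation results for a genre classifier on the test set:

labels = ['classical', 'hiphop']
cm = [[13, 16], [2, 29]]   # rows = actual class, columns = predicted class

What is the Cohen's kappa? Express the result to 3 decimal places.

0.390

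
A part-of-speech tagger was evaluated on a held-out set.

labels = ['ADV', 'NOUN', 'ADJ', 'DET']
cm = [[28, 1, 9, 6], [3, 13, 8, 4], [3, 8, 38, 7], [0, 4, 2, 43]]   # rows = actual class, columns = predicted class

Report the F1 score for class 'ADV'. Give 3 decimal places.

One-vs-rest for 'ADV': TP = diagonal; FP = other classes predicted 'ADV'; FN = 'ADV' predicted as other.
F1 score = 2·TP/(2·TP+FP+FN).
ADV: TP=28, FP=3+3+0=6, FN=1+9+6=16 → 56/78 = 0.7179

0.718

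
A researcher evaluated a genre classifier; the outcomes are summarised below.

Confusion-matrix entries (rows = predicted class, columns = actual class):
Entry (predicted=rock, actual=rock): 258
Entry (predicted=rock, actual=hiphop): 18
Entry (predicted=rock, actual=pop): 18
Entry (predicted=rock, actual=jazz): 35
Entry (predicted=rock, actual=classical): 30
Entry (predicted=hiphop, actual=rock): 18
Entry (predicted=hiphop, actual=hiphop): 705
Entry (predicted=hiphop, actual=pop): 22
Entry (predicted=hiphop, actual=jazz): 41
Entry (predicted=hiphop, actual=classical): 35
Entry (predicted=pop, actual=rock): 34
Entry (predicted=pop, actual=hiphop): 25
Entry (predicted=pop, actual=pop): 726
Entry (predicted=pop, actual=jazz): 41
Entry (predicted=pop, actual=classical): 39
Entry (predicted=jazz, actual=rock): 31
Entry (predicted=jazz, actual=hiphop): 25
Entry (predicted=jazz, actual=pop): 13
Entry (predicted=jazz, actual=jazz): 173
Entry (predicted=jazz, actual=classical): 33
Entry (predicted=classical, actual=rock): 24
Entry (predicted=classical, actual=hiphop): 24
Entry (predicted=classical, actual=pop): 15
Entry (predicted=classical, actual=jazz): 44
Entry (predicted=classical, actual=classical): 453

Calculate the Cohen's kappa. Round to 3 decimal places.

0.746

Observed agreement pₒ = trace/N = 2315/2880 = 0.8038
Expected agreement pₑ = Σ (rowᵢ·colᵢ)/N² = (365·359 + 797·821 + 794·865 + 334·275 + 590·560)/2880² = 0.2284
κ = (pₒ − pₑ)/(1 − pₑ) = (0.8038 − 0.2284)/(1 − 0.2284) = 0.746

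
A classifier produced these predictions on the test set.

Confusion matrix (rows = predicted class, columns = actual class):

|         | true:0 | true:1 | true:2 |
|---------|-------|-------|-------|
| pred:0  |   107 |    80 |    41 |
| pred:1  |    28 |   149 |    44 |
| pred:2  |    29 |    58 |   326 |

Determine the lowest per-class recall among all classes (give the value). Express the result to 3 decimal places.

Per-class recall (TP/(TP+FN)):
  0: TP=107, FN=28+29=57 → 107/164 = 0.6524
  1: TP=149, FN=80+58=138 → 149/287 = 0.5192
  2: TP=326, FN=41+44=85 → 326/411 = 0.7932
Lowest is class '1' with recall = 0.519.

0.519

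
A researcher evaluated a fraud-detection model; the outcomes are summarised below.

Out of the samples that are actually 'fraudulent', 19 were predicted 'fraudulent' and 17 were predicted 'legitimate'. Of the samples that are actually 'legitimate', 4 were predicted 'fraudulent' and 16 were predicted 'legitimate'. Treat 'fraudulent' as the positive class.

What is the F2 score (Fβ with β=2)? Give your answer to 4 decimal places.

0.5689

Fβ = (1+β²)·TP / ((1+β²)·TP + β²·FN + FP), with β²=4
= 5·19 / (5·19 + 4·17 + 4) = 0.5689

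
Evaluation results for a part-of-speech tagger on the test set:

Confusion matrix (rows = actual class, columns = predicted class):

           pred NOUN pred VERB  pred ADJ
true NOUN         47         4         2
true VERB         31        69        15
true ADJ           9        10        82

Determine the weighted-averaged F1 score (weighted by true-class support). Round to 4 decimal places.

Per-class F1 score (2·TP/(2·TP+FP+FN)):
  NOUN: TP=47, FP=31+9=40, FN=4+2=6 → 94/140 = 0.67143
  VERB: TP=69, FP=4+10=14, FN=31+15=46 → 138/198 = 0.69697
  ADJ: TP=82, FP=2+15=17, FN=9+10=19 → 164/200 = 0.82000
Weighted-F1 score = Σ (supportᵢ/N)·F1 scoreᵢ with N=269: (53/269)·0.67143 + (115/269)·0.69697 + (101/269)·0.82000 = 0.7381

0.7381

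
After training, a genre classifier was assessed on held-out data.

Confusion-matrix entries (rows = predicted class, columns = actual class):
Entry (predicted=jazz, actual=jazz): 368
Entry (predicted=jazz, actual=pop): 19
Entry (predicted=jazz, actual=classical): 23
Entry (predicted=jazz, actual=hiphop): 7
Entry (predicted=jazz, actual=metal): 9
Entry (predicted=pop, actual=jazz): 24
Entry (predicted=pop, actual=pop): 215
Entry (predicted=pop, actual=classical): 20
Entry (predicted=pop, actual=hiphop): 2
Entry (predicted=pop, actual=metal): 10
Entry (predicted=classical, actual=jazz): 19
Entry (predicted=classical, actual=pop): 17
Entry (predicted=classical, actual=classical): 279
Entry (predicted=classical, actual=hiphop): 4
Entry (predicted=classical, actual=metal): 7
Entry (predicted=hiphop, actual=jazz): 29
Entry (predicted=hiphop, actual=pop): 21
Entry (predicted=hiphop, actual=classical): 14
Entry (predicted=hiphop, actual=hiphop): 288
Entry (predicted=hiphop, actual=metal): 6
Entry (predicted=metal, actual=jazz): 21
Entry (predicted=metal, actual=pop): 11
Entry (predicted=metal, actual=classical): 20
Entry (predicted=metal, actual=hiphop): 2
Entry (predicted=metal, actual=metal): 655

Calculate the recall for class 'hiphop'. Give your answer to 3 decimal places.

0.950

Take TP from the diagonal, FP from the rest of the 'hiphop' prediction marginal, FN from the rest of the 'hiphop' actual marginal.
recall = TP/(TP+FN).
hiphop: TP=288, FN=7+2+4+2=15 → 288/303 = 0.9505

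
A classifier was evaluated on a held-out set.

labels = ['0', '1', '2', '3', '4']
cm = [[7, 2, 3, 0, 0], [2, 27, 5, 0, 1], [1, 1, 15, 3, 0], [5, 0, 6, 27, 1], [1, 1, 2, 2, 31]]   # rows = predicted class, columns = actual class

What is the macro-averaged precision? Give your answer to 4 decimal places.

Per-class precision (TP/(TP+FP)):
  0: TP=7, FP=2+3+0+0=5 → 7/12 = 0.58333
  1: TP=27, FP=2+5+0+1=8 → 27/35 = 0.77143
  2: TP=15, FP=1+1+3+0=5 → 15/20 = 0.75000
  3: TP=27, FP=5+0+6+1=12 → 27/39 = 0.69231
  4: TP=31, FP=1+1+2+2=6 → 31/37 = 0.83784
Macro-precision = mean = (0.58333 + 0.77143 + 0.75000 + 0.69231 + 0.83784) / 5 = 0.7270

0.7270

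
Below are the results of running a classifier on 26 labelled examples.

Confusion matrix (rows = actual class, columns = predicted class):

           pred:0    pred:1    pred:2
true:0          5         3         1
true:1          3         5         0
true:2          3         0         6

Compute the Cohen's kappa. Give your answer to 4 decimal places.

Observed agreement pₒ = trace/N = 16/26 = 0.61538
Expected agreement pₑ = Σ (rowᵢ·colᵢ)/N² = (9·11 + 8·8 + 9·7)/26² = 0.33432
κ = (pₒ − pₑ)/(1 − pₑ) = (0.61538 − 0.33432)/(1 − 0.33432) = 0.4222

0.4222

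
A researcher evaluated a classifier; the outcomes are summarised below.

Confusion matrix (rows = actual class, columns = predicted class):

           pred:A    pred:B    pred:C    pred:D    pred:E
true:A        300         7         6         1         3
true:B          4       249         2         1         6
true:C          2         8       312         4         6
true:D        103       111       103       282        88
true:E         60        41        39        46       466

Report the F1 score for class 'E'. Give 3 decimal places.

One-vs-rest for 'E': TP = diagonal; FP = other classes predicted 'E'; FN = 'E' predicted as other.
F1 score = 2·TP/(2·TP+FP+FN).
E: TP=466, FP=3+6+6+88=103, FN=60+41+39+46=186 → 932/1221 = 0.7633

0.763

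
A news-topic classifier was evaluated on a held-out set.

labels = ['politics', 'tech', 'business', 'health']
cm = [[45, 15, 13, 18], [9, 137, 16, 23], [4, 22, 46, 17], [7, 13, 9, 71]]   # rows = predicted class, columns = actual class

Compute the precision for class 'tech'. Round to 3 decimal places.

precision = TP/(TP+FP).
tech: TP=137, FP=9+16+23=48 → 137/185 = 0.7405

0.741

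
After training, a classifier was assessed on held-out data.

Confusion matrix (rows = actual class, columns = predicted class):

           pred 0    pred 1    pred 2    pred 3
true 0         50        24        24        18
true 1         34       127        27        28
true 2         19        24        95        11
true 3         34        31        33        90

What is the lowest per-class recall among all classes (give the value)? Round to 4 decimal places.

0.4310

Per-class recall (TP/(TP+FN)):
  0: TP=50, FN=24+24+18=66 → 50/116 = 0.43103
  1: TP=127, FN=34+27+28=89 → 127/216 = 0.58796
  2: TP=95, FN=19+24+11=54 → 95/149 = 0.63758
  3: TP=90, FN=34+31+33=98 → 90/188 = 0.47872
Lowest is class '0' with recall = 0.4310.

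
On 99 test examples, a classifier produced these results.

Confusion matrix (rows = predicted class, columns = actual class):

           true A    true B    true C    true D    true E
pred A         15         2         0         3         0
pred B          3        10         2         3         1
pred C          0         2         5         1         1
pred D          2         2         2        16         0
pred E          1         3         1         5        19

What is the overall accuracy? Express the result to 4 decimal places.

0.6566

Accuracy = trace / total = (15+10+5+16+19=65) / 99 = 65/99 = 0.6566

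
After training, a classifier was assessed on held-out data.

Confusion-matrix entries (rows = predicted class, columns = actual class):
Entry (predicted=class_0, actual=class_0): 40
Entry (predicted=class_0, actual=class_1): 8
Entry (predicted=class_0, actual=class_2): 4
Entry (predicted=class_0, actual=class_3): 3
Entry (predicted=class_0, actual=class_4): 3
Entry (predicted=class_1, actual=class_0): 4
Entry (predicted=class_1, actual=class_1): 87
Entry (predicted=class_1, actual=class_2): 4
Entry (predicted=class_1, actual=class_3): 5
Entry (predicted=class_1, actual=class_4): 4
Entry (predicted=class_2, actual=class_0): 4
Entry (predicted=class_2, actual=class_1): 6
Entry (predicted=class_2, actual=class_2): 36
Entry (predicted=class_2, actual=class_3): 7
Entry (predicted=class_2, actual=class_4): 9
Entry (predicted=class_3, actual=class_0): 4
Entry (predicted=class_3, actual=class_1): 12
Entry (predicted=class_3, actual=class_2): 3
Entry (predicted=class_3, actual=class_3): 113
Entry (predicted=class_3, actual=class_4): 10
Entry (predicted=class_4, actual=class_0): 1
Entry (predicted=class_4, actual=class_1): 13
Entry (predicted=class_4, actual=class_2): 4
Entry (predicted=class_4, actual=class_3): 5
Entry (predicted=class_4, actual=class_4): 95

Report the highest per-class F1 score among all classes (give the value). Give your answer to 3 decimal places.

0.822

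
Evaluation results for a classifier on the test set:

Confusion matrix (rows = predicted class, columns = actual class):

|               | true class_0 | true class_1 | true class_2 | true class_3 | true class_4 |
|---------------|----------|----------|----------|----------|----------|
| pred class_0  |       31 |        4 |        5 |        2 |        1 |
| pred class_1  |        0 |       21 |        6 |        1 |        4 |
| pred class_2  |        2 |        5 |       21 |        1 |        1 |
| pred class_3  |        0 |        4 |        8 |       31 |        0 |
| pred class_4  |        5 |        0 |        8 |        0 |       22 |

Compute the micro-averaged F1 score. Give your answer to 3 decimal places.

0.689

Micro-averaging pools counts across classes: ΣTP=126, ΣFP=57, ΣFN=57.
Micro-F1 score = 2·TP/(2·TP+FP+FN) on pooled counts = 0.689 (equals overall accuracy in single-label multiclass).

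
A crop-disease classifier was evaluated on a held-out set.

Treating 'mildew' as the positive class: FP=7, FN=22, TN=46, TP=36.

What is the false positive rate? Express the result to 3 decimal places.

FPR = FP/(FP+TN) = 7/(7+46) = 0.132

0.132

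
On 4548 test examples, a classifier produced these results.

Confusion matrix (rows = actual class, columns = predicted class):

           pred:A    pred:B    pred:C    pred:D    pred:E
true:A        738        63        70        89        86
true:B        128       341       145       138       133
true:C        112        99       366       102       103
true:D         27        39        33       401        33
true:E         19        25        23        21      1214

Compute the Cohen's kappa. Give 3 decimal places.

0.581

Observed agreement pₒ = trace/N = 3060/4548 = 0.6728
Expected agreement pₑ = Σ (rowᵢ·colᵢ)/N² = (1046·1024 + 885·567 + 782·637 + 533·751 + 1302·1569)/4548² = 0.2182
κ = (pₒ − pₑ)/(1 − pₑ) = (0.6728 − 0.2182)/(1 − 0.2182) = 0.581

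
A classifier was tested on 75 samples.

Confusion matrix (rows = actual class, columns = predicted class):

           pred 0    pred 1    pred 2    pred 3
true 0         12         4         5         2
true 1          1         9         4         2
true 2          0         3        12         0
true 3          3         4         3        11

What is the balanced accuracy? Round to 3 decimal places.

0.602

Balanced accuracy = mean of per-class recall.
  0: recall = 12/23 = 0.5217
  1: recall = 9/16 = 0.5625
  2: recall = 12/15 = 0.8000
  3: recall = 11/21 = 0.5238
Mean = (0.5217 + 0.5625 + 0.8000 + 0.5238) / 4 = 0.602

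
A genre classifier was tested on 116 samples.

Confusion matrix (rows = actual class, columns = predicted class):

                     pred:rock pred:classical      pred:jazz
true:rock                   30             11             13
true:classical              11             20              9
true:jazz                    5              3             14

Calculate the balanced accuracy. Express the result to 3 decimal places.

0.564

Balanced accuracy = mean of per-class recall.
  rock: recall = 30/54 = 0.5556
  classical: recall = 20/40 = 0.5000
  jazz: recall = 14/22 = 0.6364
Mean = (0.5556 + 0.5000 + 0.6364) / 3 = 0.564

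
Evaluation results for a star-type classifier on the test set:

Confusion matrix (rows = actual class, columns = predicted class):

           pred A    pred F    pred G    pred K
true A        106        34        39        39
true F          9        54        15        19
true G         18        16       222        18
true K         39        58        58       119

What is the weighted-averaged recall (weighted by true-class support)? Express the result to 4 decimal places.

0.5805

Per-class recall (TP/(TP+FN)):
  A: TP=106, FN=34+39+39=112 → 106/218 = 0.48624
  F: TP=54, FN=9+15+19=43 → 54/97 = 0.55670
  G: TP=222, FN=18+16+18=52 → 222/274 = 0.81022
  K: TP=119, FN=39+58+58=155 → 119/274 = 0.43431
Weighted-recall = Σ (supportᵢ/N)·recallᵢ with N=863: (218/863)·0.48624 + (97/863)·0.55670 + (274/863)·0.81022 + (274/863)·0.43431 = 0.5805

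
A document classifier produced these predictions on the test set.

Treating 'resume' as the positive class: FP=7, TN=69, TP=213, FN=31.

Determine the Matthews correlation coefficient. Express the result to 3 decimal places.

0.717

MCC = (TP·TN − FP·FN) / √((TP+FP)(TP+FN)(TN+FP)(TN+FN))
Numerator = 213·69 − 7·31 = 14480
Denominator = √(220·244·76·100) = √407968000 = 20198.2177
MCC = 14480 / 20198.2177 = 0.717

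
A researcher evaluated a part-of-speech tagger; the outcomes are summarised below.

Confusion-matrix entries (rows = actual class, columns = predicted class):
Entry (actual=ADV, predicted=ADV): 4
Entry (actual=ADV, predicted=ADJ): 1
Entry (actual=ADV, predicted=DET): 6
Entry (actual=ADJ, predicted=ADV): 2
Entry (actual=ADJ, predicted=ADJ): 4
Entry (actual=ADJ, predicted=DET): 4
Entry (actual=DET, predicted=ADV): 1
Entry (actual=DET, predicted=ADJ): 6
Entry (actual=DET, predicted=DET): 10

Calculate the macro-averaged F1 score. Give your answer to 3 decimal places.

Per-class F1 score (2·TP/(2·TP+FP+FN)):
  ADV: TP=4, FP=2+1=3, FN=1+6=7 → 8/18 = 0.4444
  ADJ: TP=4, FP=1+6=7, FN=2+4=6 → 8/21 = 0.3810
  DET: TP=10, FP=6+4=10, FN=1+6=7 → 20/37 = 0.5405
Macro-F1 score = mean = (0.4444 + 0.3810 + 0.5405) / 3 = 0.455

0.455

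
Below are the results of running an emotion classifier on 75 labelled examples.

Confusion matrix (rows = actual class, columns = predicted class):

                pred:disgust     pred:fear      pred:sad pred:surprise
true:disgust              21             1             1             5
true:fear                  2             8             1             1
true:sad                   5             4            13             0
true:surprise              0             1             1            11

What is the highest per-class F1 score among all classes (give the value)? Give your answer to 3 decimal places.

0.750

Per-class F1 score (2·TP/(2·TP+FP+FN)):
  disgust: TP=21, FP=2+5+0=7, FN=1+1+5=7 → 42/56 = 0.7500
  fear: TP=8, FP=1+4+1=6, FN=2+1+1=4 → 16/26 = 0.6154
  sad: TP=13, FP=1+1+1=3, FN=5+4+0=9 → 26/38 = 0.6842
  surprise: TP=11, FP=5+1+0=6, FN=0+1+1=2 → 22/30 = 0.7333
Highest is class 'disgust' with F1 score = 0.750.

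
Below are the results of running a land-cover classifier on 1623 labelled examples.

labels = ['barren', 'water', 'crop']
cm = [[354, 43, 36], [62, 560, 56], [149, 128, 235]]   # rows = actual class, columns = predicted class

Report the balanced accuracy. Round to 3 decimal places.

0.701

Balanced accuracy = mean of per-class recall.
  barren: recall = 354/433 = 0.8176
  water: recall = 560/678 = 0.8260
  crop: recall = 235/512 = 0.4590
Mean = (0.8176 + 0.8260 + 0.4590) / 3 = 0.701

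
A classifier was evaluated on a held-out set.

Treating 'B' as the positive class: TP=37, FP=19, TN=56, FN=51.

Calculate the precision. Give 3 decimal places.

0.661

Precision = TP/(TP+FP) = 37/(37+19) = 37/56 = 0.661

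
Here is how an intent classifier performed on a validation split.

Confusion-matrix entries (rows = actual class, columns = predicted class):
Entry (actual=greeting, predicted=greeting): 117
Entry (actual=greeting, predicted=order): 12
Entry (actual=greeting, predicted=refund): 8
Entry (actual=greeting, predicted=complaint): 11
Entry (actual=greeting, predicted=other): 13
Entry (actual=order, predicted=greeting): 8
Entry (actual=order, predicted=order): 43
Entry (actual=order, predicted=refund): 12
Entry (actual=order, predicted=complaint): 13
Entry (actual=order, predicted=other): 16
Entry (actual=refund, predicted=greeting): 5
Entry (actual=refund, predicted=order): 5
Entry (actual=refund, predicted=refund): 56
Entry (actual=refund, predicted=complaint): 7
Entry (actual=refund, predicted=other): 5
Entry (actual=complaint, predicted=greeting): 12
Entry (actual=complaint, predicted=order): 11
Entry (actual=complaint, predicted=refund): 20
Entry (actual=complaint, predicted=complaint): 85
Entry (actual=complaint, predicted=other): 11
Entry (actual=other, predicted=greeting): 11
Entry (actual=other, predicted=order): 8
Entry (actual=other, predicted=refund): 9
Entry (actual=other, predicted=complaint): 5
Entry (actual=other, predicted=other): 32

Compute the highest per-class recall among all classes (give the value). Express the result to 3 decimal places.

Per-class recall (TP/(TP+FN)):
  greeting: TP=117, FN=12+8+11+13=44 → 117/161 = 0.7267
  order: TP=43, FN=8+12+13+16=49 → 43/92 = 0.4674
  refund: TP=56, FN=5+5+7+5=22 → 56/78 = 0.7179
  complaint: TP=85, FN=12+11+20+11=54 → 85/139 = 0.6115
  other: TP=32, FN=11+8+9+5=33 → 32/65 = 0.4923
Highest is class 'greeting' with recall = 0.727.

0.727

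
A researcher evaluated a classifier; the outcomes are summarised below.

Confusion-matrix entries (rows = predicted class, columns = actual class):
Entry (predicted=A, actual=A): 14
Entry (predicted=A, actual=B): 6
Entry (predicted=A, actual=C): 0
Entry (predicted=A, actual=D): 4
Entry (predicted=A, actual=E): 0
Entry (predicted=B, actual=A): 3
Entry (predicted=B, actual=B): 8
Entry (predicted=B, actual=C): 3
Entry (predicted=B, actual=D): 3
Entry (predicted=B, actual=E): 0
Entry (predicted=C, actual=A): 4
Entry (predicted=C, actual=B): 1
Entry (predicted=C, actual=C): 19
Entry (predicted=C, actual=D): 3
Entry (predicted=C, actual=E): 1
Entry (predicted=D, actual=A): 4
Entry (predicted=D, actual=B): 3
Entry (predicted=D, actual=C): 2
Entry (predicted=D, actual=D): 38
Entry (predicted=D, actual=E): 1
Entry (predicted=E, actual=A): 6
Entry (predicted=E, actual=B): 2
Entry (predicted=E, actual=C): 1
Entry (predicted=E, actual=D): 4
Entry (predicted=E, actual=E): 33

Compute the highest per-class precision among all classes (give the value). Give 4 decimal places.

Per-class precision (TP/(TP+FP)):
  A: TP=14, FP=6+0+4+0=10 → 14/24 = 0.58333
  B: TP=8, FP=3+3+3+0=9 → 8/17 = 0.47059
  C: TP=19, FP=4+1+3+1=9 → 19/28 = 0.67857
  D: TP=38, FP=4+3+2+1=10 → 38/48 = 0.79167
  E: TP=33, FP=6+2+1+4=13 → 33/46 = 0.71739
Highest is class 'D' with precision = 0.7917.

0.7917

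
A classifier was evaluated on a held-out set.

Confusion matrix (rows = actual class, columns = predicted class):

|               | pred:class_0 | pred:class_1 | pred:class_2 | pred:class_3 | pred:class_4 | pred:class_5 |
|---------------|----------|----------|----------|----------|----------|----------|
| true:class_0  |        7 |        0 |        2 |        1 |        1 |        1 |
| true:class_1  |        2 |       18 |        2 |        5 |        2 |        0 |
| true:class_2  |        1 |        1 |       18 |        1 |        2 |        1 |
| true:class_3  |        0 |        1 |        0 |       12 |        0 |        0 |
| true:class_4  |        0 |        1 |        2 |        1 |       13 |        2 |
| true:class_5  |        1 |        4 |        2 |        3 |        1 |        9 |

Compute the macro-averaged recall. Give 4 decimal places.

Per-class recall (TP/(TP+FN)):
  class_0: TP=7, FN=0+2+1+1+1=5 → 7/12 = 0.58333
  class_1: TP=18, FN=2+2+5+2+0=11 → 18/29 = 0.62069
  class_2: TP=18, FN=1+1+1+2+1=6 → 18/24 = 0.75000
  class_3: TP=12, FN=0+1+0+0+0=1 → 12/13 = 0.92308
  class_4: TP=13, FN=0+1+2+1+2=6 → 13/19 = 0.68421
  class_5: TP=9, FN=1+4+2+3+1=11 → 9/20 = 0.45000
Macro-recall = mean = (0.58333 + 0.62069 + 0.75000 + 0.92308 + 0.68421 + 0.45000) / 6 = 0.6686

0.6686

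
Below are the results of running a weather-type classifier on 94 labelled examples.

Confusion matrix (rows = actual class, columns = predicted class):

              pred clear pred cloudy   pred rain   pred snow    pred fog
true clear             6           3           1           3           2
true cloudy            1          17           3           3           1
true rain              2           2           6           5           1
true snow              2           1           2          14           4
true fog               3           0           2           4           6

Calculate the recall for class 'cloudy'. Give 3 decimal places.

recall = TP/(TP+FN).
cloudy: TP=17, FN=1+3+3+1=8 → 17/25 = 0.6800

0.680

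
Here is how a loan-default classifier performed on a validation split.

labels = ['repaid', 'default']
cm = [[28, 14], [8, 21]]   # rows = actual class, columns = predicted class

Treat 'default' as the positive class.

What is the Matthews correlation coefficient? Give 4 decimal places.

MCC = (TP·TN − FP·FN) / √((TP+FP)(TP+FN)(TN+FP)(TN+FN))
Numerator = 21·28 − 14·8 = 476
Denominator = √(35·29·42·36) = √1534680 = 1238.8220
MCC = 476 / 1238.8220 = 0.3842

0.3842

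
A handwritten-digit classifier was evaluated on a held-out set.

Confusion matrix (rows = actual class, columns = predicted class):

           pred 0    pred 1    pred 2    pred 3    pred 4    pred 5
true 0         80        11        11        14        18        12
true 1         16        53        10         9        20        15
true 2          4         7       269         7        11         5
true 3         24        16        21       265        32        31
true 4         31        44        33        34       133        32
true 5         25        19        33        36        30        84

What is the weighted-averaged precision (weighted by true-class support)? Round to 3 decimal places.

0.589

Per-class precision (TP/(TP+FP)):
  0: TP=80, FP=16+4+24+31+25=100 → 80/180 = 0.4444
  1: TP=53, FP=11+7+16+44+19=97 → 53/150 = 0.3533
  2: TP=269, FP=11+10+21+33+33=108 → 269/377 = 0.7135
  3: TP=265, FP=14+9+7+34+36=100 → 265/365 = 0.7260
  4: TP=133, FP=18+20+11+32+30=111 → 133/244 = 0.5451
  5: TP=84, FP=12+15+5+31+32=95 → 84/179 = 0.4693
Weighted-precision = Σ (supportᵢ/N)·precisionᵢ with N=1495: (146/1495)·0.4444 + (123/1495)·0.3533 + (303/1495)·0.7135 + (389/1495)·0.7260 + (307/1495)·0.5451 + (227/1495)·0.4693 = 0.589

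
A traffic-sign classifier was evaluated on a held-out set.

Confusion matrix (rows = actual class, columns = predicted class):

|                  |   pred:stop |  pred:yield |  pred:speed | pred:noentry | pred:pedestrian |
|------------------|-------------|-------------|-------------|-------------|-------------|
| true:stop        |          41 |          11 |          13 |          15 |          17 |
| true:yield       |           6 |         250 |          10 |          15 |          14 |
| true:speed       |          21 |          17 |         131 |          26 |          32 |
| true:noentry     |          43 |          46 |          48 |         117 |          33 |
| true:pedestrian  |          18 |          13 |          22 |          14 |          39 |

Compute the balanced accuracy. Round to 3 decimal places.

Balanced accuracy = mean of per-class recall.
  stop: recall = 41/97 = 0.4227
  yield: recall = 250/295 = 0.8475
  speed: recall = 131/227 = 0.5771
  noentry: recall = 117/287 = 0.4077
  pedestrian: recall = 39/106 = 0.3679
Mean = (0.4227 + 0.8475 + 0.5771 + 0.4077 + 0.3679) / 5 = 0.525

0.525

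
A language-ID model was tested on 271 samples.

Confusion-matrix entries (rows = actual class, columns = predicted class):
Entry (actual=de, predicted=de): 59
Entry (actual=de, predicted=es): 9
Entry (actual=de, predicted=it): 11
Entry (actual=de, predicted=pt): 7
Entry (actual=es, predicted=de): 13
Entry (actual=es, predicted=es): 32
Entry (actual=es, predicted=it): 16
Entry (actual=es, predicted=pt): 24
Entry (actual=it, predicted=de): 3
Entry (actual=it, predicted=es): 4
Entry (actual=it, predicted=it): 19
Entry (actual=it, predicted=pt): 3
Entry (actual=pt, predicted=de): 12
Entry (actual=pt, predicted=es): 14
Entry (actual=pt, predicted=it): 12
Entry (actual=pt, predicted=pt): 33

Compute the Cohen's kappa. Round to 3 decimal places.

0.364

Observed agreement pₒ = trace/N = 143/271 = 0.5277
Expected agreement pₑ = Σ (rowᵢ·colᵢ)/N² = (86·87 + 85·59 + 29·58 + 71·67)/271² = 0.2578
κ = (pₒ − pₑ)/(1 − pₑ) = (0.5277 − 0.2578)/(1 − 0.2578) = 0.364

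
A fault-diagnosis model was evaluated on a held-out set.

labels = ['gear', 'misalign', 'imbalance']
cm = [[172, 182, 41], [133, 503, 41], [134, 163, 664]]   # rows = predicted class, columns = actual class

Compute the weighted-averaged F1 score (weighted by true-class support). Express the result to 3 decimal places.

0.650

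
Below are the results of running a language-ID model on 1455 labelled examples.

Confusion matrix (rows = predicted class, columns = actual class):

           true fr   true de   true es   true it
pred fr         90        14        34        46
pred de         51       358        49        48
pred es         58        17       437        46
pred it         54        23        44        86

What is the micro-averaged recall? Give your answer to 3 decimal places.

Micro-averaging pools counts across classes: ΣTP=971, ΣFP=484, ΣFN=484.
Micro-recall = TP/(TP+FN) on pooled counts = 0.667 (equals overall accuracy in single-label multiclass).

0.667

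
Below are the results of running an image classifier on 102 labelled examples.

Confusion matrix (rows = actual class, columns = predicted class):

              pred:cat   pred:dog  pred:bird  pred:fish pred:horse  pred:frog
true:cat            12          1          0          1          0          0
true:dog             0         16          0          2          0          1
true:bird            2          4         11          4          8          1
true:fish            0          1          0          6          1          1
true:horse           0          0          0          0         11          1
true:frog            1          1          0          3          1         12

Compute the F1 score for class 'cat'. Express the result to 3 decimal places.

Treat 'cat' as positive and all other classes as negative.
F1 score = 2·TP/(2·TP+FP+FN).
cat: TP=12, FP=0+2+0+0+1=3, FN=1+0+1+0+0=2 → 24/29 = 0.8276

0.828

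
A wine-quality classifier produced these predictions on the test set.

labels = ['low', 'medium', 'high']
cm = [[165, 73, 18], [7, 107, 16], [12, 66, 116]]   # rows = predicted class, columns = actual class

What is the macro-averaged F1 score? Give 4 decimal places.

0.6645

Per-class F1 score (2·TP/(2·TP+FP+FN)):
  low: TP=165, FP=73+18=91, FN=7+12=19 → 330/440 = 0.75000
  medium: TP=107, FP=7+16=23, FN=73+66=139 → 214/376 = 0.56915
  high: TP=116, FP=12+66=78, FN=18+16=34 → 232/344 = 0.67442
Macro-F1 score = mean = (0.75000 + 0.56915 + 0.67442) / 3 = 0.6645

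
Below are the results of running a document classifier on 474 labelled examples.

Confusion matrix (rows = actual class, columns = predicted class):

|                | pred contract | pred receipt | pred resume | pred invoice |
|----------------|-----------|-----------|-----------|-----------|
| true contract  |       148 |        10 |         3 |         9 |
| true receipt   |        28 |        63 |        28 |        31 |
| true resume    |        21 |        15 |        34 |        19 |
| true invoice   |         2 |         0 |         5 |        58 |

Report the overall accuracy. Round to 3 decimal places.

0.639

Accuracy = trace / total = (148+63+34+58=303) / 474 = 303/474 = 0.639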